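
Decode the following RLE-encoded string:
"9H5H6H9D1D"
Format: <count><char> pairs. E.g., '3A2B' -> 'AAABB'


Expanding each <count><char> pair:
  9H -> 'HHHHHHHHH'
  5H -> 'HHHHH'
  6H -> 'HHHHHH'
  9D -> 'DDDDDDDDD'
  1D -> 'D'

Decoded = HHHHHHHHHHHHHHHHHHHHDDDDDDDDDD


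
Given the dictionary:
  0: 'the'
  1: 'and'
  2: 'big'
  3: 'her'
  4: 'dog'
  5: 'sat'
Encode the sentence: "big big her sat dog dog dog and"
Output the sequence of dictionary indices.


Look up each word in the dictionary:
  'big' -> 2
  'big' -> 2
  'her' -> 3
  'sat' -> 5
  'dog' -> 4
  'dog' -> 4
  'dog' -> 4
  'and' -> 1

Encoded: [2, 2, 3, 5, 4, 4, 4, 1]


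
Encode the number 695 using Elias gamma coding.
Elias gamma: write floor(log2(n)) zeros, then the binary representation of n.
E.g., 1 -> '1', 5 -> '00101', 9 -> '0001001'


num_bits = floor(log2(695)) + 1 = 10
leading_zeros = num_bits - 1 = 9
binary(695) = 1010110111

Elias gamma(695) = '000000000' + '1010110111' = 0000000001010110111 (19 bits)


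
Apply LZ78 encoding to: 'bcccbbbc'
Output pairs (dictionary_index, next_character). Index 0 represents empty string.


LZ78 encoding steps:
Dictionary: {0: ''}
Step 1: w='' (idx 0), next='b' -> output (0, 'b'), add 'b' as idx 1
Step 2: w='' (idx 0), next='c' -> output (0, 'c'), add 'c' as idx 2
Step 3: w='c' (idx 2), next='c' -> output (2, 'c'), add 'cc' as idx 3
Step 4: w='b' (idx 1), next='b' -> output (1, 'b'), add 'bb' as idx 4
Step 5: w='b' (idx 1), next='c' -> output (1, 'c'), add 'bc' as idx 5


Encoded: [(0, 'b'), (0, 'c'), (2, 'c'), (1, 'b'), (1, 'c')]


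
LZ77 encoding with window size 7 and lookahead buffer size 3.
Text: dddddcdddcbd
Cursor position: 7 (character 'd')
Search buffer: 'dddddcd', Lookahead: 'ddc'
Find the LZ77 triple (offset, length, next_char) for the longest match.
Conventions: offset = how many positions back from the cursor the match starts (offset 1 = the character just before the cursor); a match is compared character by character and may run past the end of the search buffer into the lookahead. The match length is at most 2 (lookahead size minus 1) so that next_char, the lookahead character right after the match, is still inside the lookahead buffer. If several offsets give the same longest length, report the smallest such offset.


Try each offset into the search buffer:
  offset=1 (pos 6, char 'd'): match length 2
  offset=2 (pos 5, char 'c'): match length 0
  offset=3 (pos 4, char 'd'): match length 1
  offset=4 (pos 3, char 'd'): match length 2
  offset=5 (pos 2, char 'd'): match length 2
  offset=6 (pos 1, char 'd'): match length 2
  offset=7 (pos 0, char 'd'): match length 2
Longest match has length 2, found at offsets 1, 4, 5, 6, 7; take the smallest, offset 1.
next_char = character at position 7 + 2 = 9 -> 'c'

Best match: offset=1, length=2 (matching 'dd' starting at position 6)
LZ77 triple: (1, 2, 'c')


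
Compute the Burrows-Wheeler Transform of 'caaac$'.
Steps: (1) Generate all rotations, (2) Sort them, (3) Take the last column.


Rotations (sorted):
  0: $caaac -> last char: c
  1: aaac$c -> last char: c
  2: aac$ca -> last char: a
  3: ac$caa -> last char: a
  4: c$caaa -> last char: a
  5: caaac$ -> last char: $


BWT = ccaaa$


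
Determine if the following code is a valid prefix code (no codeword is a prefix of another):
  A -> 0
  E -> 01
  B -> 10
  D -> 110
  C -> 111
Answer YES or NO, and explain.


Checking each pair (does one codeword prefix another?):
  A='0' vs E='01': prefix -- VIOLATION

NO -- this is NOT a valid prefix code. A (0) is a prefix of E (01).


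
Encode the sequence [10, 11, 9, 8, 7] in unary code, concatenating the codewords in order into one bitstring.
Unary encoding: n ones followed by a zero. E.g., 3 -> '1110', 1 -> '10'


Encode each number as n ones followed by a terminating 0:
  10 -> 11111111110 (11 bits)
  11 -> 111111111110 (12 bits)
  9 -> 1111111110 (10 bits)
  8 -> 111111110 (9 bits)
  7 -> 11111110 (8 bits)
Total length = 11 + 12 + 10 + 9 + 8 = 50 bits.

Unary([10, 11, 9, 8, 7]) = 11111111110111111111110111111111011111111011111110 (50 bits)


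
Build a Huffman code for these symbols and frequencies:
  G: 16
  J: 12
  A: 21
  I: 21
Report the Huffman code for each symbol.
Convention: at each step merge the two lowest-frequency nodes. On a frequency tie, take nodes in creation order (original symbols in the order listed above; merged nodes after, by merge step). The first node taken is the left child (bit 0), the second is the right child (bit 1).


Huffman tree construction:
Step 1: Merge J(12) + G(16) = 28
Step 2: Merge A(21) + I(21) = 42
Step 3: Merge (J+G)(28) + (A+I)(42) = 70
Read each symbol's code off the tree from the root (left child = 0, right child = 1).

Codes:
  G: 01 (length 2)
  J: 00 (length 2)
  A: 10 (length 2)
  I: 11 (length 2)
Average code length: 140/70 = 2.0000 bits/symbol


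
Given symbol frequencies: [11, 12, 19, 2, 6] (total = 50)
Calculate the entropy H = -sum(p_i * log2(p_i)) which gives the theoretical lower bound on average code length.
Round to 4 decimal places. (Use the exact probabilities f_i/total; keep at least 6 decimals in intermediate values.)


Per-symbol terms -p_i * log2(p_i) with p_i = f_i/50:
  p = 11/50 = 0.220000: log2(p) = -2.184425, -p*log2(p) = 0.480573
  p = 12/50 = 0.240000: log2(p) = -2.058894, -p*log2(p) = 0.494134
  p = 19/50 = 0.380000: log2(p) = -1.395929, -p*log2(p) = 0.530453
  p = 2/50 = 0.040000: log2(p) = -4.643856, -p*log2(p) = 0.185754
  p = 6/50 = 0.120000: log2(p) = -3.058894, -p*log2(p) = 0.367067
H = 0.480573 + 0.494134 + 0.530453 + 0.185754 + 0.367067 = 2.057981

H = 2.058 bits/symbol


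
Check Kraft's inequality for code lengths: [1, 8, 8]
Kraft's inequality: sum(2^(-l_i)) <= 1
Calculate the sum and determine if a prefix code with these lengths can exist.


Sum = 2^(-1) + 2^(-8) + 2^(-8)
    = 0.5 + 0.00390625 + 0.00390625
    = 130/256 = 0.5078125
Since 0.5078125 <= 1, Kraft's inequality IS satisfied.
A prefix code with these lengths CAN exist.

Kraft sum = 0.5078125. Satisfied.


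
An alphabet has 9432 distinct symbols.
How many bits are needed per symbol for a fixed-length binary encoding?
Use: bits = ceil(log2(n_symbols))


log2(9432) = 13.2033
Bracket: 2^13 = 8192 < 9432 <= 2^14 = 16384
So ceil(log2(9432)) = 14

bits = ceil(log2(9432)) = ceil(13.2033) = 14 bits


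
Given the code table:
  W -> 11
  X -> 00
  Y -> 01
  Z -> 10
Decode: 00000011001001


Decoding:
00 -> X
00 -> X
00 -> X
11 -> W
00 -> X
10 -> Z
01 -> Y


Result: XXXWXZY


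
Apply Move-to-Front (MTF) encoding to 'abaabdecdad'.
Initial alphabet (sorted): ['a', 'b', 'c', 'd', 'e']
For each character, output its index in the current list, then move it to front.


MTF encoding:
'a': index 0 in ['a', 'b', 'c', 'd', 'e'] -> ['a', 'b', 'c', 'd', 'e']
'b': index 1 in ['a', 'b', 'c', 'd', 'e'] -> ['b', 'a', 'c', 'd', 'e']
'a': index 1 in ['b', 'a', 'c', 'd', 'e'] -> ['a', 'b', 'c', 'd', 'e']
'a': index 0 in ['a', 'b', 'c', 'd', 'e'] -> ['a', 'b', 'c', 'd', 'e']
'b': index 1 in ['a', 'b', 'c', 'd', 'e'] -> ['b', 'a', 'c', 'd', 'e']
'd': index 3 in ['b', 'a', 'c', 'd', 'e'] -> ['d', 'b', 'a', 'c', 'e']
'e': index 4 in ['d', 'b', 'a', 'c', 'e'] -> ['e', 'd', 'b', 'a', 'c']
'c': index 4 in ['e', 'd', 'b', 'a', 'c'] -> ['c', 'e', 'd', 'b', 'a']
'd': index 2 in ['c', 'e', 'd', 'b', 'a'] -> ['d', 'c', 'e', 'b', 'a']
'a': index 4 in ['d', 'c', 'e', 'b', 'a'] -> ['a', 'd', 'c', 'e', 'b']
'd': index 1 in ['a', 'd', 'c', 'e', 'b'] -> ['d', 'a', 'c', 'e', 'b']


Output: [0, 1, 1, 0, 1, 3, 4, 4, 2, 4, 1]


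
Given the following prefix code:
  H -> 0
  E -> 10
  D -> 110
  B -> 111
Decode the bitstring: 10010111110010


Decoding step by step:
Bits 10 -> E
Bits 0 -> H
Bits 10 -> E
Bits 111 -> B
Bits 110 -> D
Bits 0 -> H
Bits 10 -> E


Decoded message: EHEBDHE


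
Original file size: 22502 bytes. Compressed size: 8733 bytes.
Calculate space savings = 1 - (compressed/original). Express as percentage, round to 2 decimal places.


ratio = compressed/original = 8733/22502 = 0.388099
savings = 1 - ratio = 1 - 0.388099 = 0.611901
as a percentage: 0.611901 * 100 = 61.19%

Space savings = 1 - 8733/22502 = 61.19%


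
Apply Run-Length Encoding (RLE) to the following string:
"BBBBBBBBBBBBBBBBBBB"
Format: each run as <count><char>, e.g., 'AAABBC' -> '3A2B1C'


Scanning runs left to right:
  i=0: run of 'B' x 19 -> '19B'

RLE = 19B


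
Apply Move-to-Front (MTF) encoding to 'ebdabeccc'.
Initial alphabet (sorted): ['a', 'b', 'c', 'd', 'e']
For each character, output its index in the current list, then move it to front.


MTF encoding:
'e': index 4 in ['a', 'b', 'c', 'd', 'e'] -> ['e', 'a', 'b', 'c', 'd']
'b': index 2 in ['e', 'a', 'b', 'c', 'd'] -> ['b', 'e', 'a', 'c', 'd']
'd': index 4 in ['b', 'e', 'a', 'c', 'd'] -> ['d', 'b', 'e', 'a', 'c']
'a': index 3 in ['d', 'b', 'e', 'a', 'c'] -> ['a', 'd', 'b', 'e', 'c']
'b': index 2 in ['a', 'd', 'b', 'e', 'c'] -> ['b', 'a', 'd', 'e', 'c']
'e': index 3 in ['b', 'a', 'd', 'e', 'c'] -> ['e', 'b', 'a', 'd', 'c']
'c': index 4 in ['e', 'b', 'a', 'd', 'c'] -> ['c', 'e', 'b', 'a', 'd']
'c': index 0 in ['c', 'e', 'b', 'a', 'd'] -> ['c', 'e', 'b', 'a', 'd']
'c': index 0 in ['c', 'e', 'b', 'a', 'd'] -> ['c', 'e', 'b', 'a', 'd']


Output: [4, 2, 4, 3, 2, 3, 4, 0, 0]


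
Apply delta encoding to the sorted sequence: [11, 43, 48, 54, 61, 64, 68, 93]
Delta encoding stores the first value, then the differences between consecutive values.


First value: 11
Deltas:
  43 - 11 = 32
  48 - 43 = 5
  54 - 48 = 6
  61 - 54 = 7
  64 - 61 = 3
  68 - 64 = 4
  93 - 68 = 25


Delta encoded: [11, 32, 5, 6, 7, 3, 4, 25]


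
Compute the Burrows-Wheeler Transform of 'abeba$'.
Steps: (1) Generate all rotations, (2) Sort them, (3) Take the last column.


Rotations (sorted):
  0: $abeba -> last char: a
  1: a$abeb -> last char: b
  2: abeba$ -> last char: $
  3: ba$abe -> last char: e
  4: beba$a -> last char: a
  5: eba$ab -> last char: b


BWT = ab$eab


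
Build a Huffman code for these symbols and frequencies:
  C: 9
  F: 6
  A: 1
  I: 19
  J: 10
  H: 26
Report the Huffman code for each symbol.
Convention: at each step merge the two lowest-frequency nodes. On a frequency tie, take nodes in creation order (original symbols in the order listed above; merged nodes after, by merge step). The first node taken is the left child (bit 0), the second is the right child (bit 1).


Huffman tree construction:
Step 1: Merge A(1) + F(6) = 7
Step 2: Merge (A+F)(7) + C(9) = 16
Step 3: Merge J(10) + ((A+F)+C)(16) = 26
Step 4: Merge I(19) + H(26) = 45
Step 5: Merge (J+((A+F)+C))(26) + (I+H)(45) = 71
Read each symbol's code off the tree from the root (left child = 0, right child = 1).

Codes:
  C: 011 (length 3)
  F: 0101 (length 4)
  A: 0100 (length 4)
  I: 10 (length 2)
  J: 00 (length 2)
  H: 11 (length 2)
Average code length: 165/71 = 2.3239 bits/symbol


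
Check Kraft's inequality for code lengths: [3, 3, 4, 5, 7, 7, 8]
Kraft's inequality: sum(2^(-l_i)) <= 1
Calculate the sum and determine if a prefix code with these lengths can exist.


Sum = 2^(-3) + 2^(-3) + 2^(-4) + 2^(-5) + 2^(-7) + 2^(-7) + 2^(-8)
    = 0.125 + 0.125 + 0.0625 + 0.03125 + 0.0078125 + 0.0078125 + 0.00390625
    = 93/256 = 0.36328125
Since 0.36328125 <= 1, Kraft's inequality IS satisfied.
A prefix code with these lengths CAN exist.

Kraft sum = 0.36328125. Satisfied.


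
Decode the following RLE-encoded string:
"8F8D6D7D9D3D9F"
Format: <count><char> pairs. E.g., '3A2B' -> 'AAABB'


Expanding each <count><char> pair:
  8F -> 'FFFFFFFF'
  8D -> 'DDDDDDDD'
  6D -> 'DDDDDD'
  7D -> 'DDDDDDD'
  9D -> 'DDDDDDDDD'
  3D -> 'DDD'
  9F -> 'FFFFFFFFF'

Decoded = FFFFFFFFDDDDDDDDDDDDDDDDDDDDDDDDDDDDDDDDDFFFFFFFFF


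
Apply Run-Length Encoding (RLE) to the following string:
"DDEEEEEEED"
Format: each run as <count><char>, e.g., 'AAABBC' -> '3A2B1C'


Scanning runs left to right:
  i=0: run of 'D' x 2 -> '2D'
  i=2: run of 'E' x 7 -> '7E'
  i=9: run of 'D' x 1 -> '1D'

RLE = 2D7E1D


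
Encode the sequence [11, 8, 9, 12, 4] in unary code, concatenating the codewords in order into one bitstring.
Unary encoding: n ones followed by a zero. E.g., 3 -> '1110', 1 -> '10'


Encode each number as n ones followed by a terminating 0:
  11 -> 111111111110 (12 bits)
  8 -> 111111110 (9 bits)
  9 -> 1111111110 (10 bits)
  12 -> 1111111111110 (13 bits)
  4 -> 11110 (5 bits)
Total length = 12 + 9 + 10 + 13 + 5 = 49 bits.

Unary([11, 8, 9, 12, 4]) = 1111111111101111111101111111110111111111111011110 (49 bits)


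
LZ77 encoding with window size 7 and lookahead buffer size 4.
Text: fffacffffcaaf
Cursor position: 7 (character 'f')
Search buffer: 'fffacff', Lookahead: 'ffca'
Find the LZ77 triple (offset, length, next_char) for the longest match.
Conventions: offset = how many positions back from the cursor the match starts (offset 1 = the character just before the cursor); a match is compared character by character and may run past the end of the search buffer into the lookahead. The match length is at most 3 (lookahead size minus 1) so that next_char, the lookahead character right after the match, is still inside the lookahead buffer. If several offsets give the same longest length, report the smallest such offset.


Try each offset into the search buffer:
  offset=1 (pos 6, char 'f'): match length 2
  offset=2 (pos 5, char 'f'): match length 2
  offset=3 (pos 4, char 'c'): match length 0
  offset=4 (pos 3, char 'a'): match length 0
  offset=5 (pos 2, char 'f'): match length 1
  offset=6 (pos 1, char 'f'): match length 2
  offset=7 (pos 0, char 'f'): match length 2
Longest match has length 2, found at offsets 1, 2, 6, 7; take the smallest, offset 1.
next_char = character at position 7 + 2 = 9 -> 'c'

Best match: offset=1, length=2 (matching 'ff' starting at position 6)
LZ77 triple: (1, 2, 'c')


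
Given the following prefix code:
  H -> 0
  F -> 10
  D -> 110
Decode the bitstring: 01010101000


Decoding step by step:
Bits 0 -> H
Bits 10 -> F
Bits 10 -> F
Bits 10 -> F
Bits 10 -> F
Bits 0 -> H
Bits 0 -> H


Decoded message: HFFFFHH


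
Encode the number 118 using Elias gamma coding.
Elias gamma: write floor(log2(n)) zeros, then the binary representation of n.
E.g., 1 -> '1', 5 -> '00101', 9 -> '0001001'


num_bits = floor(log2(118)) + 1 = 7
leading_zeros = num_bits - 1 = 6
binary(118) = 1110110

Elias gamma(118) = '000000' + '1110110' = 0000001110110 (13 bits)


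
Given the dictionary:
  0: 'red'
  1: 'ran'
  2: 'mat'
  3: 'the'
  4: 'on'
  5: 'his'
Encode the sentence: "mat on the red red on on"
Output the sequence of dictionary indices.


Look up each word in the dictionary:
  'mat' -> 2
  'on' -> 4
  'the' -> 3
  'red' -> 0
  'red' -> 0
  'on' -> 4
  'on' -> 4

Encoded: [2, 4, 3, 0, 0, 4, 4]


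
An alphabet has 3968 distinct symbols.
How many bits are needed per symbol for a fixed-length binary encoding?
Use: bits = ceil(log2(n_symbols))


log2(3968) = 11.9542
Bracket: 2^11 = 2048 < 3968 <= 2^12 = 4096
So ceil(log2(3968)) = 12

bits = ceil(log2(3968)) = ceil(11.9542) = 12 bits


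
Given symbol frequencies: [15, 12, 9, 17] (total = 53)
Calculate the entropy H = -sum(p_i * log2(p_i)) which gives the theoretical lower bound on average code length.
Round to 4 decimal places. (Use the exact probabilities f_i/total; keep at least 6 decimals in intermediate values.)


Per-symbol terms -p_i * log2(p_i) with p_i = f_i/53:
  p = 15/53 = 0.283019: log2(p) = -1.821030, -p*log2(p) = 0.515386
  p = 12/53 = 0.226415: log2(p) = -2.142958, -p*log2(p) = 0.485198
  p = 9/53 = 0.169811: log2(p) = -2.557995, -p*log2(p) = 0.434377
  p = 17/53 = 0.320755: log2(p) = -1.640458, -p*log2(p) = 0.526185
H = 0.515386 + 0.485198 + 0.434377 + 0.526185 = 1.961146

H = 1.9611 bits/symbol


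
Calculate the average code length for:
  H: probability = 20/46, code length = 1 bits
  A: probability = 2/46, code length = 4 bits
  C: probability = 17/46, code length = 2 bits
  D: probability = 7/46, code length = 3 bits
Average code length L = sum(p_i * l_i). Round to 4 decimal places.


Weighted contributions p_i * l_i:
  H: (20/46) * 1 = 20/46
  A: (2/46) * 4 = 8/46
  C: (17/46) * 2 = 34/46
  D: (7/46) * 3 = 21/46
Sum = (20 + 8 + 34 + 21)/46 = 83/46

L = 83/46 = 1.8043 bits/symbol


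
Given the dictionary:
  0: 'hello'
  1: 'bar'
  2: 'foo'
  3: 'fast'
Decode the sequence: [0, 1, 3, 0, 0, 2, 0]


Look up each index in the dictionary:
  0 -> 'hello'
  1 -> 'bar'
  3 -> 'fast'
  0 -> 'hello'
  0 -> 'hello'
  2 -> 'foo'
  0 -> 'hello'

Decoded: "hello bar fast hello hello foo hello"


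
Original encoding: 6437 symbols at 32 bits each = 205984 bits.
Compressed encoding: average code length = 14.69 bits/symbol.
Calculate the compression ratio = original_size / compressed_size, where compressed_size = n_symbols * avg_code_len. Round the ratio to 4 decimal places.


original_size = n_symbols * orig_bits = 6437 * 32 = 205984 bits
compressed_size = n_symbols * avg_code_len = 6437 * 14.69 = 94559.53 bits
ratio = original_size / compressed_size = 205984 / 94559.53 = 2.1784

Compression ratio = 2.1784


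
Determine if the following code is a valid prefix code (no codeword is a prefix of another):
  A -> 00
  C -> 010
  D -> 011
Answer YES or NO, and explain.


Checking each pair (does one codeword prefix another?):
  A='00' vs C='010': no prefix
  A='00' vs D='011': no prefix
  C='010' vs A='00': no prefix
  C='010' vs D='011': no prefix
  D='011' vs A='00': no prefix
  D='011' vs C='010': no prefix
No violation found over all pairs.

YES -- this is a valid prefix code. No codeword is a prefix of any other codeword.


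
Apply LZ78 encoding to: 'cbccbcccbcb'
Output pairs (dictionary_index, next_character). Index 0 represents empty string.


LZ78 encoding steps:
Dictionary: {0: ''}
Step 1: w='' (idx 0), next='c' -> output (0, 'c'), add 'c' as idx 1
Step 2: w='' (idx 0), next='b' -> output (0, 'b'), add 'b' as idx 2
Step 3: w='c' (idx 1), next='c' -> output (1, 'c'), add 'cc' as idx 3
Step 4: w='b' (idx 2), next='c' -> output (2, 'c'), add 'bc' as idx 4
Step 5: w='cc' (idx 3), next='b' -> output (3, 'b'), add 'ccb' as idx 5
Step 6: w='c' (idx 1), next='b' -> output (1, 'b'), add 'cb' as idx 6


Encoded: [(0, 'c'), (0, 'b'), (1, 'c'), (2, 'c'), (3, 'b'), (1, 'b')]


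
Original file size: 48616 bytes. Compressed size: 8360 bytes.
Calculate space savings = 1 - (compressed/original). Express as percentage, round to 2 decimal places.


ratio = compressed/original = 8360/48616 = 0.17196
savings = 1 - ratio = 1 - 0.17196 = 0.82804
as a percentage: 0.82804 * 100 = 82.8%

Space savings = 1 - 8360/48616 = 82.8%


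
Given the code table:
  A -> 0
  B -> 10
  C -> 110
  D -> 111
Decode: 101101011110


Decoding:
10 -> B
110 -> C
10 -> B
111 -> D
10 -> B


Result: BCBDB


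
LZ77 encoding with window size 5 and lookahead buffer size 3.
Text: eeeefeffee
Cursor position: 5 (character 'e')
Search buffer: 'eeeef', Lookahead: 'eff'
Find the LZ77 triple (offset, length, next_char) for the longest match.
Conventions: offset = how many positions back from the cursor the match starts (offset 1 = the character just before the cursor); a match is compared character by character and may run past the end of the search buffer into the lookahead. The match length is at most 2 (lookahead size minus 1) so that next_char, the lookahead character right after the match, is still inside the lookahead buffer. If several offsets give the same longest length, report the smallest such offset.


Try each offset into the search buffer:
  offset=1 (pos 4, char 'f'): match length 0
  offset=2 (pos 3, char 'e'): match length 2
  offset=3 (pos 2, char 'e'): match length 1
  offset=4 (pos 1, char 'e'): match length 1
  offset=5 (pos 0, char 'e'): match length 1
Longest match has length 2 at offset 2.
next_char = character at position 5 + 2 = 7 -> 'f'

Best match: offset=2, length=2 (matching 'ef' starting at position 3)
LZ77 triple: (2, 2, 'f')


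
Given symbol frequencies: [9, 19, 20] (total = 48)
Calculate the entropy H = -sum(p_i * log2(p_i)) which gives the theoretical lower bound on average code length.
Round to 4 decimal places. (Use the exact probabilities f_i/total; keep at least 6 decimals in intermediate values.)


Per-symbol terms -p_i * log2(p_i) with p_i = f_i/48:
  p = 9/48 = 0.187500: log2(p) = -2.415037, -p*log2(p) = 0.452820
  p = 19/48 = 0.395833: log2(p) = -1.337035, -p*log2(p) = 0.529243
  p = 20/48 = 0.416667: log2(p) = -1.263034, -p*log2(p) = 0.526264
H = 0.452820 + 0.529243 + 0.526264 = 1.508327

H = 1.5083 bits/symbol


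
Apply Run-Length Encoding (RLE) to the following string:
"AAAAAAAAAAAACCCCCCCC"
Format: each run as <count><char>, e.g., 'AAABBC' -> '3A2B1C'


Scanning runs left to right:
  i=0: run of 'A' x 12 -> '12A'
  i=12: run of 'C' x 8 -> '8C'

RLE = 12A8C


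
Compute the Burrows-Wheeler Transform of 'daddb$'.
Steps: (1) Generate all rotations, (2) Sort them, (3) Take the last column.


Rotations (sorted):
  0: $daddb -> last char: b
  1: addb$d -> last char: d
  2: b$dadd -> last char: d
  3: daddb$ -> last char: $
  4: db$dad -> last char: d
  5: ddb$da -> last char: a


BWT = bdd$da


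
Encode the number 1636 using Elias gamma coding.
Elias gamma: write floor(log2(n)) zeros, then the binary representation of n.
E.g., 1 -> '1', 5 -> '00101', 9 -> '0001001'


num_bits = floor(log2(1636)) + 1 = 11
leading_zeros = num_bits - 1 = 10
binary(1636) = 11001100100

Elias gamma(1636) = '0000000000' + '11001100100' = 000000000011001100100 (21 bits)


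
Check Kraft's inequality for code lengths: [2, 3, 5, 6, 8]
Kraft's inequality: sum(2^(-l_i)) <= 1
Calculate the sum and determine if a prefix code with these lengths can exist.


Sum = 2^(-2) + 2^(-3) + 2^(-5) + 2^(-6) + 2^(-8)
    = 0.25 + 0.125 + 0.03125 + 0.015625 + 0.00390625
    = 109/256 = 0.42578125
Since 0.42578125 <= 1, Kraft's inequality IS satisfied.
A prefix code with these lengths CAN exist.

Kraft sum = 0.42578125. Satisfied.


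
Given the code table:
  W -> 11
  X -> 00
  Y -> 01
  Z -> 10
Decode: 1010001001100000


Decoding:
10 -> Z
10 -> Z
00 -> X
10 -> Z
01 -> Y
10 -> Z
00 -> X
00 -> X


Result: ZZXZYZXX


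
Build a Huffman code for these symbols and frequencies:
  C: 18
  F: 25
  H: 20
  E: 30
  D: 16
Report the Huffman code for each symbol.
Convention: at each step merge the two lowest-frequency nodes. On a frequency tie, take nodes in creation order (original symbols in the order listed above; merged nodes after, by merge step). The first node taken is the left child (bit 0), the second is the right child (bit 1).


Huffman tree construction:
Step 1: Merge D(16) + C(18) = 34
Step 2: Merge H(20) + F(25) = 45
Step 3: Merge E(30) + (D+C)(34) = 64
Step 4: Merge (H+F)(45) + (E+(D+C))(64) = 109
Read each symbol's code off the tree from the root (left child = 0, right child = 1).

Codes:
  C: 111 (length 3)
  F: 01 (length 2)
  H: 00 (length 2)
  E: 10 (length 2)
  D: 110 (length 3)
Average code length: 252/109 = 2.3119 bits/symbol


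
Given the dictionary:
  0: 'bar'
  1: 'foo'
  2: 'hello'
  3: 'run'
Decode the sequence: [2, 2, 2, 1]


Look up each index in the dictionary:
  2 -> 'hello'
  2 -> 'hello'
  2 -> 'hello'
  1 -> 'foo'

Decoded: "hello hello hello foo"


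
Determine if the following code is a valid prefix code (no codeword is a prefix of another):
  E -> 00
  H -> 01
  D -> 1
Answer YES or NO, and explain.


Checking each pair (does one codeword prefix another?):
  E='00' vs H='01': no prefix
  E='00' vs D='1': no prefix
  H='01' vs E='00': no prefix
  H='01' vs D='1': no prefix
  D='1' vs E='00': no prefix
  D='1' vs H='01': no prefix
No violation found over all pairs.

YES -- this is a valid prefix code. No codeword is a prefix of any other codeword.


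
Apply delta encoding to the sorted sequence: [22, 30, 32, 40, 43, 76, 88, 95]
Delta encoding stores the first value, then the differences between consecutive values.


First value: 22
Deltas:
  30 - 22 = 8
  32 - 30 = 2
  40 - 32 = 8
  43 - 40 = 3
  76 - 43 = 33
  88 - 76 = 12
  95 - 88 = 7


Delta encoded: [22, 8, 2, 8, 3, 33, 12, 7]


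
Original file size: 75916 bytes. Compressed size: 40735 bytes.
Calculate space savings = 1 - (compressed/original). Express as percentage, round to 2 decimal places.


ratio = compressed/original = 40735/75916 = 0.53658
savings = 1 - ratio = 1 - 0.53658 = 0.46342
as a percentage: 0.46342 * 100 = 46.34%

Space savings = 1 - 40735/75916 = 46.34%


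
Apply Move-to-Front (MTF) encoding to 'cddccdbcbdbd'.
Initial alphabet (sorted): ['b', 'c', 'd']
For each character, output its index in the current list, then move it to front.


MTF encoding:
'c': index 1 in ['b', 'c', 'd'] -> ['c', 'b', 'd']
'd': index 2 in ['c', 'b', 'd'] -> ['d', 'c', 'b']
'd': index 0 in ['d', 'c', 'b'] -> ['d', 'c', 'b']
'c': index 1 in ['d', 'c', 'b'] -> ['c', 'd', 'b']
'c': index 0 in ['c', 'd', 'b'] -> ['c', 'd', 'b']
'd': index 1 in ['c', 'd', 'b'] -> ['d', 'c', 'b']
'b': index 2 in ['d', 'c', 'b'] -> ['b', 'd', 'c']
'c': index 2 in ['b', 'd', 'c'] -> ['c', 'b', 'd']
'b': index 1 in ['c', 'b', 'd'] -> ['b', 'c', 'd']
'd': index 2 in ['b', 'c', 'd'] -> ['d', 'b', 'c']
'b': index 1 in ['d', 'b', 'c'] -> ['b', 'd', 'c']
'd': index 1 in ['b', 'd', 'c'] -> ['d', 'b', 'c']


Output: [1, 2, 0, 1, 0, 1, 2, 2, 1, 2, 1, 1]


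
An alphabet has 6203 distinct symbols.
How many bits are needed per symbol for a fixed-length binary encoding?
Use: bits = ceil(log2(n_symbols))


log2(6203) = 12.5988
Bracket: 2^12 = 4096 < 6203 <= 2^13 = 8192
So ceil(log2(6203)) = 13

bits = ceil(log2(6203)) = ceil(12.5988) = 13 bits


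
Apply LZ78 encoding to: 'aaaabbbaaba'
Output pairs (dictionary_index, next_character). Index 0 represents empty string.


LZ78 encoding steps:
Dictionary: {0: ''}
Step 1: w='' (idx 0), next='a' -> output (0, 'a'), add 'a' as idx 1
Step 2: w='a' (idx 1), next='a' -> output (1, 'a'), add 'aa' as idx 2
Step 3: w='a' (idx 1), next='b' -> output (1, 'b'), add 'ab' as idx 3
Step 4: w='' (idx 0), next='b' -> output (0, 'b'), add 'b' as idx 4
Step 5: w='b' (idx 4), next='a' -> output (4, 'a'), add 'ba' as idx 5
Step 6: w='ab' (idx 3), next='a' -> output (3, 'a'), add 'aba' as idx 6


Encoded: [(0, 'a'), (1, 'a'), (1, 'b'), (0, 'b'), (4, 'a'), (3, 'a')]


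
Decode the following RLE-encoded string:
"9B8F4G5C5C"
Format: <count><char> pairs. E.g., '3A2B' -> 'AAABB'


Expanding each <count><char> pair:
  9B -> 'BBBBBBBBB'
  8F -> 'FFFFFFFF'
  4G -> 'GGGG'
  5C -> 'CCCCC'
  5C -> 'CCCCC'

Decoded = BBBBBBBBBFFFFFFFFGGGGCCCCCCCCCC


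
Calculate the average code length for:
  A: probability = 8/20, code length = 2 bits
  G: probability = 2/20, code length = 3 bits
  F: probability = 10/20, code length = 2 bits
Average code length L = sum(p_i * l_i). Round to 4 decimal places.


Weighted contributions p_i * l_i:
  A: (8/20) * 2 = 16/20
  G: (2/20) * 3 = 6/20
  F: (10/20) * 2 = 20/20
Sum = (16 + 6 + 20)/20 = 42/20

L = 42/20 = 2.1000 bits/symbol


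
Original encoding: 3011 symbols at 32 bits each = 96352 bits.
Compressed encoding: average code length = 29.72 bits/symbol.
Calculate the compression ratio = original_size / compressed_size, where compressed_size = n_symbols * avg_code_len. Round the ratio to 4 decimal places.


original_size = n_symbols * orig_bits = 3011 * 32 = 96352 bits
compressed_size = n_symbols * avg_code_len = 3011 * 29.72 = 89486.92 bits
ratio = original_size / compressed_size = 96352 / 89486.92 = 1.0767

Compression ratio = 1.0767


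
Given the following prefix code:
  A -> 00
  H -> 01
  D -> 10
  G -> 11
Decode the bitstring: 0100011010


Decoding step by step:
Bits 01 -> H
Bits 00 -> A
Bits 01 -> H
Bits 10 -> D
Bits 10 -> D


Decoded message: HAHDD


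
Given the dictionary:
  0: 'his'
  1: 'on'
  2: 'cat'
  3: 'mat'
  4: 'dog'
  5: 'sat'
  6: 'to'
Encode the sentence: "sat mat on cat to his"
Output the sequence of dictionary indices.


Look up each word in the dictionary:
  'sat' -> 5
  'mat' -> 3
  'on' -> 1
  'cat' -> 2
  'to' -> 6
  'his' -> 0

Encoded: [5, 3, 1, 2, 6, 0]


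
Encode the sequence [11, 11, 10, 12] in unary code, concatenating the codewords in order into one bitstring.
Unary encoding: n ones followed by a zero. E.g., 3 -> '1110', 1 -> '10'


Encode each number as n ones followed by a terminating 0:
  11 -> 111111111110 (12 bits)
  11 -> 111111111110 (12 bits)
  10 -> 11111111110 (11 bits)
  12 -> 1111111111110 (13 bits)
Total length = 12 + 12 + 11 + 13 = 48 bits.

Unary([11, 11, 10, 12]) = 111111111110111111111110111111111101111111111110 (48 bits)


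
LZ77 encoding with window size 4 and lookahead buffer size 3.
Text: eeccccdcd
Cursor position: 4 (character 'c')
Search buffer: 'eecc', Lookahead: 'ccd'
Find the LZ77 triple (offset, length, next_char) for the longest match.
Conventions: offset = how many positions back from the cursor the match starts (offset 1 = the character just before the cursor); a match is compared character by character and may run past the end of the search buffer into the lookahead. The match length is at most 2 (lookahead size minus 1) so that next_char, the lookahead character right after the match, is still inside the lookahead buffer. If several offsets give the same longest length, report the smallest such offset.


Try each offset into the search buffer:
  offset=1 (pos 3, char 'c'): match length 2
  offset=2 (pos 2, char 'c'): match length 2
  offset=3 (pos 1, char 'e'): match length 0
  offset=4 (pos 0, char 'e'): match length 0
Longest match has length 2, found at offsets 1, 2; take the smallest, offset 1.
next_char = character at position 4 + 2 = 6 -> 'd'

Best match: offset=1, length=2 (matching 'cc' starting at position 3)
LZ77 triple: (1, 2, 'd')


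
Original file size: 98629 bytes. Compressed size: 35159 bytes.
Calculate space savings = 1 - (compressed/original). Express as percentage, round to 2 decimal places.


ratio = compressed/original = 35159/98629 = 0.356477
savings = 1 - ratio = 1 - 0.356477 = 0.643523
as a percentage: 0.643523 * 100 = 64.35%

Space savings = 1 - 35159/98629 = 64.35%


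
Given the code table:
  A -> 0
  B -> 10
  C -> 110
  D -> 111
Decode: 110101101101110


Decoding:
110 -> C
10 -> B
110 -> C
110 -> C
111 -> D
0 -> A


Result: CBCCDA


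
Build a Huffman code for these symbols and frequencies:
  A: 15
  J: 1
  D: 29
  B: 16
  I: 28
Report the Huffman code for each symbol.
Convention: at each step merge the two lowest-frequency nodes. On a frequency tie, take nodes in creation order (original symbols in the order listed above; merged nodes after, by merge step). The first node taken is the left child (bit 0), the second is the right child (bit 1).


Huffman tree construction:
Step 1: Merge J(1) + A(15) = 16
Step 2: Merge B(16) + (J+A)(16) = 32
Step 3: Merge I(28) + D(29) = 57
Step 4: Merge (B+(J+A))(32) + (I+D)(57) = 89
Read each symbol's code off the tree from the root (left child = 0, right child = 1).

Codes:
  A: 011 (length 3)
  J: 010 (length 3)
  D: 11 (length 2)
  B: 00 (length 2)
  I: 10 (length 2)
Average code length: 194/89 = 2.1798 bits/symbol


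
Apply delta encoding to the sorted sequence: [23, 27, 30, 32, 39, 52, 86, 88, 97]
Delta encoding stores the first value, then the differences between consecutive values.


First value: 23
Deltas:
  27 - 23 = 4
  30 - 27 = 3
  32 - 30 = 2
  39 - 32 = 7
  52 - 39 = 13
  86 - 52 = 34
  88 - 86 = 2
  97 - 88 = 9


Delta encoded: [23, 4, 3, 2, 7, 13, 34, 2, 9]


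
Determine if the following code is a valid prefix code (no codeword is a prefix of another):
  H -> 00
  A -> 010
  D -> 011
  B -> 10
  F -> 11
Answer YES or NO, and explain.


Checking each pair (does one codeword prefix another?):
  H='00' vs A='010': no prefix
  H='00' vs D='011': no prefix
  H='00' vs B='10': no prefix
  H='00' vs F='11': no prefix
  A='010' vs H='00': no prefix
  A='010' vs D='011': no prefix
  A='010' vs B='10': no prefix
  A='010' vs F='11': no prefix
  D='011' vs H='00': no prefix
  D='011' vs A='010': no prefix
  D='011' vs B='10': no prefix
  D='011' vs F='11': no prefix
  B='10' vs H='00': no prefix
  B='10' vs A='010': no prefix
  B='10' vs D='011': no prefix
  B='10' vs F='11': no prefix
  F='11' vs H='00': no prefix
  F='11' vs A='010': no prefix
  F='11' vs D='011': no prefix
  F='11' vs B='10': no prefix
No violation found over all pairs.

YES -- this is a valid prefix code. No codeword is a prefix of any other codeword.


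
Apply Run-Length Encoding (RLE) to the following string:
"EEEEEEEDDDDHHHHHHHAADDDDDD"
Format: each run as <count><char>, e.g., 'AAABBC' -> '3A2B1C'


Scanning runs left to right:
  i=0: run of 'E' x 7 -> '7E'
  i=7: run of 'D' x 4 -> '4D'
  i=11: run of 'H' x 7 -> '7H'
  i=18: run of 'A' x 2 -> '2A'
  i=20: run of 'D' x 6 -> '6D'

RLE = 7E4D7H2A6D


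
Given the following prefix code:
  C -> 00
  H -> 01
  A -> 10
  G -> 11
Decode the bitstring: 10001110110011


Decoding step by step:
Bits 10 -> A
Bits 00 -> C
Bits 11 -> G
Bits 10 -> A
Bits 11 -> G
Bits 00 -> C
Bits 11 -> G


Decoded message: ACGAGCG


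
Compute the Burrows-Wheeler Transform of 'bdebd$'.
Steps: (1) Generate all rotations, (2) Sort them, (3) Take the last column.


Rotations (sorted):
  0: $bdebd -> last char: d
  1: bd$bde -> last char: e
  2: bdebd$ -> last char: $
  3: d$bdeb -> last char: b
  4: debd$b -> last char: b
  5: ebd$bd -> last char: d


BWT = de$bbd


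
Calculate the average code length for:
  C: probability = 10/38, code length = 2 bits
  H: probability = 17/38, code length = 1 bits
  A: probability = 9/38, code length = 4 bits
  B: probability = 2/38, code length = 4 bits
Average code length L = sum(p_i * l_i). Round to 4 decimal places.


Weighted contributions p_i * l_i:
  C: (10/38) * 2 = 20/38
  H: (17/38) * 1 = 17/38
  A: (9/38) * 4 = 36/38
  B: (2/38) * 4 = 8/38
Sum = (20 + 17 + 36 + 8)/38 = 81/38

L = 81/38 = 2.1316 bits/symbol


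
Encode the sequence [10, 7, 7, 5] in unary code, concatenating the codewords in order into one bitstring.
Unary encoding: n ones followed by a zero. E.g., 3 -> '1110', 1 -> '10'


Encode each number as n ones followed by a terminating 0:
  10 -> 11111111110 (11 bits)
  7 -> 11111110 (8 bits)
  7 -> 11111110 (8 bits)
  5 -> 111110 (6 bits)
Total length = 11 + 8 + 8 + 6 = 33 bits.

Unary([10, 7, 7, 5]) = 111111111101111111011111110111110 (33 bits)


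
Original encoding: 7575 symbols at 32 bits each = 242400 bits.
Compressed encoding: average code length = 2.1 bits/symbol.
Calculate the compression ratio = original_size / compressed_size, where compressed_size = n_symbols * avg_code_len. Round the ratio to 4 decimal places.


original_size = n_symbols * orig_bits = 7575 * 32 = 242400 bits
compressed_size = n_symbols * avg_code_len = 7575 * 2.1 = 15907.5 bits
ratio = original_size / compressed_size = 242400 / 15907.5 = 15.2381

Compression ratio = 15.2381


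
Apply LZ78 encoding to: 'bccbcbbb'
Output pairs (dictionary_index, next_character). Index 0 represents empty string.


LZ78 encoding steps:
Dictionary: {0: ''}
Step 1: w='' (idx 0), next='b' -> output (0, 'b'), add 'b' as idx 1
Step 2: w='' (idx 0), next='c' -> output (0, 'c'), add 'c' as idx 2
Step 3: w='c' (idx 2), next='b' -> output (2, 'b'), add 'cb' as idx 3
Step 4: w='cb' (idx 3), next='b' -> output (3, 'b'), add 'cbb' as idx 4
Step 5: w='b' (idx 1), end of input -> output (1, '')


Encoded: [(0, 'b'), (0, 'c'), (2, 'b'), (3, 'b'), (1, '')]


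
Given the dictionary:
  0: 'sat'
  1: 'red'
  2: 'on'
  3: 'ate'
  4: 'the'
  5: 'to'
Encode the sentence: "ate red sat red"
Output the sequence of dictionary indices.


Look up each word in the dictionary:
  'ate' -> 3
  'red' -> 1
  'sat' -> 0
  'red' -> 1

Encoded: [3, 1, 0, 1]


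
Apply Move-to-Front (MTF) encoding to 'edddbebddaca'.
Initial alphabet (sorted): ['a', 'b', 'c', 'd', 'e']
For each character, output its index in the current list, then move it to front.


MTF encoding:
'e': index 4 in ['a', 'b', 'c', 'd', 'e'] -> ['e', 'a', 'b', 'c', 'd']
'd': index 4 in ['e', 'a', 'b', 'c', 'd'] -> ['d', 'e', 'a', 'b', 'c']
'd': index 0 in ['d', 'e', 'a', 'b', 'c'] -> ['d', 'e', 'a', 'b', 'c']
'd': index 0 in ['d', 'e', 'a', 'b', 'c'] -> ['d', 'e', 'a', 'b', 'c']
'b': index 3 in ['d', 'e', 'a', 'b', 'c'] -> ['b', 'd', 'e', 'a', 'c']
'e': index 2 in ['b', 'd', 'e', 'a', 'c'] -> ['e', 'b', 'd', 'a', 'c']
'b': index 1 in ['e', 'b', 'd', 'a', 'c'] -> ['b', 'e', 'd', 'a', 'c']
'd': index 2 in ['b', 'e', 'd', 'a', 'c'] -> ['d', 'b', 'e', 'a', 'c']
'd': index 0 in ['d', 'b', 'e', 'a', 'c'] -> ['d', 'b', 'e', 'a', 'c']
'a': index 3 in ['d', 'b', 'e', 'a', 'c'] -> ['a', 'd', 'b', 'e', 'c']
'c': index 4 in ['a', 'd', 'b', 'e', 'c'] -> ['c', 'a', 'd', 'b', 'e']
'a': index 1 in ['c', 'a', 'd', 'b', 'e'] -> ['a', 'c', 'd', 'b', 'e']


Output: [4, 4, 0, 0, 3, 2, 1, 2, 0, 3, 4, 1]


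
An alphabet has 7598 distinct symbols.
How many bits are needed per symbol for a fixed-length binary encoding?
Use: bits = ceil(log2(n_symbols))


log2(7598) = 12.8914
Bracket: 2^12 = 4096 < 7598 <= 2^13 = 8192
So ceil(log2(7598)) = 13

bits = ceil(log2(7598)) = ceil(12.8914) = 13 bits


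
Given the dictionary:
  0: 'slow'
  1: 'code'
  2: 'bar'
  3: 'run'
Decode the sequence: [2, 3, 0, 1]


Look up each index in the dictionary:
  2 -> 'bar'
  3 -> 'run'
  0 -> 'slow'
  1 -> 'code'

Decoded: "bar run slow code"


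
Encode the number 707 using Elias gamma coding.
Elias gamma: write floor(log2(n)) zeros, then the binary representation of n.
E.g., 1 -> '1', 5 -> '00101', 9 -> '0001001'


num_bits = floor(log2(707)) + 1 = 10
leading_zeros = num_bits - 1 = 9
binary(707) = 1011000011

Elias gamma(707) = '000000000' + '1011000011' = 0000000001011000011 (19 bits)


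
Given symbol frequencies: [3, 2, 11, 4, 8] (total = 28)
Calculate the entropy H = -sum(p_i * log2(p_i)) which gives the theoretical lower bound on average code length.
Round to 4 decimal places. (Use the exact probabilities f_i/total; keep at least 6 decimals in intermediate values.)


Per-symbol terms -p_i * log2(p_i) with p_i = f_i/28:
  p = 3/28 = 0.107143: log2(p) = -3.222392, -p*log2(p) = 0.345256
  p = 2/28 = 0.071429: log2(p) = -3.807355, -p*log2(p) = 0.271954
  p = 11/28 = 0.392857: log2(p) = -1.347923, -p*log2(p) = 0.529541
  p = 4/28 = 0.142857: log2(p) = -2.807355, -p*log2(p) = 0.401051
  p = 8/28 = 0.285714: log2(p) = -1.807355, -p*log2(p) = 0.516387
H = 0.345256 + 0.271954 + 0.529541 + 0.401051 + 0.516387 = 2.064189

H = 2.0642 bits/symbol


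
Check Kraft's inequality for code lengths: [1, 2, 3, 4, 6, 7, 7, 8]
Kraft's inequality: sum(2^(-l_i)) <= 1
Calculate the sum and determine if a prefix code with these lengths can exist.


Sum = 2^(-1) + 2^(-2) + 2^(-3) + 2^(-4) + 2^(-6) + 2^(-7) + 2^(-7) + 2^(-8)
    = 0.5 + 0.25 + 0.125 + 0.0625 + 0.015625 + 0.0078125 + 0.0078125 + 0.00390625
    = 249/256 = 0.97265625
Since 0.97265625 <= 1, Kraft's inequality IS satisfied.
A prefix code with these lengths CAN exist.

Kraft sum = 0.97265625. Satisfied.


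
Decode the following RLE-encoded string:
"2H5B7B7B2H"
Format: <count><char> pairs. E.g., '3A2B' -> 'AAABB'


Expanding each <count><char> pair:
  2H -> 'HH'
  5B -> 'BBBBB'
  7B -> 'BBBBBBB'
  7B -> 'BBBBBBB'
  2H -> 'HH'

Decoded = HHBBBBBBBBBBBBBBBBBBBHH


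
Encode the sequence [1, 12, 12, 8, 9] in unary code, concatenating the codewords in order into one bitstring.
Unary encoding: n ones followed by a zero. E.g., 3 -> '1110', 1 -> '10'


Encode each number as n ones followed by a terminating 0:
  1 -> 10 (2 bits)
  12 -> 1111111111110 (13 bits)
  12 -> 1111111111110 (13 bits)
  8 -> 111111110 (9 bits)
  9 -> 1111111110 (10 bits)
Total length = 2 + 13 + 13 + 9 + 10 = 47 bits.

Unary([1, 12, 12, 8, 9]) = 10111111111111011111111111101111111101111111110 (47 bits)


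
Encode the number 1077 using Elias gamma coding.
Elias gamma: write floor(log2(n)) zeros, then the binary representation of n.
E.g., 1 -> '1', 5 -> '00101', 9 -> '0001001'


num_bits = floor(log2(1077)) + 1 = 11
leading_zeros = num_bits - 1 = 10
binary(1077) = 10000110101

Elias gamma(1077) = '0000000000' + '10000110101' = 000000000010000110101 (21 bits)
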